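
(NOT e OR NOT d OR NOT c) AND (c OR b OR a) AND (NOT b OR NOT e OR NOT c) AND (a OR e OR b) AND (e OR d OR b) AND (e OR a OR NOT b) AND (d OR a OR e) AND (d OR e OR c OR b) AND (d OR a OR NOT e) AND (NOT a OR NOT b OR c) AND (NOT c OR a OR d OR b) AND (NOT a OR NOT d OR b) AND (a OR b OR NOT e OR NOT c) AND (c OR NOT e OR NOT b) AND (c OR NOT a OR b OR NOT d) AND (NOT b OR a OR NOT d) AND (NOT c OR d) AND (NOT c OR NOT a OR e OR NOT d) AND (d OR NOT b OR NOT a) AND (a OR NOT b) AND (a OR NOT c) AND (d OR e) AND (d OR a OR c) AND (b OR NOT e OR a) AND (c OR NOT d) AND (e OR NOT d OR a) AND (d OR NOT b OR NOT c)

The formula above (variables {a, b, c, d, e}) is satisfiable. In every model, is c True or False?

Suppose c = true.
The clause (d) is unit, so d = true.
The clause (NOT e) is unit, so e = false.
The clause (NOT a) is unit, so a = false.
That conflicts with the unit clause (a).
So every satisfying assignment has c = False.

False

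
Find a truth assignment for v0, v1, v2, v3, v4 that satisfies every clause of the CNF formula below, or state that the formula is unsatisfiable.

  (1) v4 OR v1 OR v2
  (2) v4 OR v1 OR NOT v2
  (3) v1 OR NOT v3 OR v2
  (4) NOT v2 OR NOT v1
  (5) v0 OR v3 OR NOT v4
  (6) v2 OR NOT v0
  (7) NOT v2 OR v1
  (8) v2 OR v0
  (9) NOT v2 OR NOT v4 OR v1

UNSATISFIABLE

Case v2 = false:
Unit clause (NOT v0) forces v0 = false.
But (v0) is also a unit clause — contradiction.
Undo v2 and try v2 = true.
Unit clause (NOT v1) forces v1 = false.
But (v1) is also a unit clause — contradiction.
Neither v2 = true nor v2 = false works.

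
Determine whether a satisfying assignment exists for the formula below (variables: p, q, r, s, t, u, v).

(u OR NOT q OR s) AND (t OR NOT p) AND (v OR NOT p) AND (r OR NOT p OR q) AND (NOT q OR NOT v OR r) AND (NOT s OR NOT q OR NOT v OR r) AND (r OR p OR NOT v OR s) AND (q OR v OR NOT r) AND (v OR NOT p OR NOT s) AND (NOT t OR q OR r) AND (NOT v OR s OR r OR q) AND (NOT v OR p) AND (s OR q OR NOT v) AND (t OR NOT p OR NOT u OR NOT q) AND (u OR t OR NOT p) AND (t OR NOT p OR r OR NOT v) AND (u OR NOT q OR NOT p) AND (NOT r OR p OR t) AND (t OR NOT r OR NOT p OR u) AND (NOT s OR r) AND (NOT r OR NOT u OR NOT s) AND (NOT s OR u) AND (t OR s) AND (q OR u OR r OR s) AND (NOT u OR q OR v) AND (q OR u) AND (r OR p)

Satisfiable

Case t = true:
Case v = false:
From the singleton clause (NOT p), p = false.
From the singleton clause (r), r = true.
From the singleton clause (q), q = true.
Case u = true:
From the singleton clause (NOT s), s = false.
This assignment satisfies each clause.
A satisfying assignment: p ↦ false, q ↦ true, r ↦ true, s ↦ false, t ↦ true, u ↦ true, v ↦ false.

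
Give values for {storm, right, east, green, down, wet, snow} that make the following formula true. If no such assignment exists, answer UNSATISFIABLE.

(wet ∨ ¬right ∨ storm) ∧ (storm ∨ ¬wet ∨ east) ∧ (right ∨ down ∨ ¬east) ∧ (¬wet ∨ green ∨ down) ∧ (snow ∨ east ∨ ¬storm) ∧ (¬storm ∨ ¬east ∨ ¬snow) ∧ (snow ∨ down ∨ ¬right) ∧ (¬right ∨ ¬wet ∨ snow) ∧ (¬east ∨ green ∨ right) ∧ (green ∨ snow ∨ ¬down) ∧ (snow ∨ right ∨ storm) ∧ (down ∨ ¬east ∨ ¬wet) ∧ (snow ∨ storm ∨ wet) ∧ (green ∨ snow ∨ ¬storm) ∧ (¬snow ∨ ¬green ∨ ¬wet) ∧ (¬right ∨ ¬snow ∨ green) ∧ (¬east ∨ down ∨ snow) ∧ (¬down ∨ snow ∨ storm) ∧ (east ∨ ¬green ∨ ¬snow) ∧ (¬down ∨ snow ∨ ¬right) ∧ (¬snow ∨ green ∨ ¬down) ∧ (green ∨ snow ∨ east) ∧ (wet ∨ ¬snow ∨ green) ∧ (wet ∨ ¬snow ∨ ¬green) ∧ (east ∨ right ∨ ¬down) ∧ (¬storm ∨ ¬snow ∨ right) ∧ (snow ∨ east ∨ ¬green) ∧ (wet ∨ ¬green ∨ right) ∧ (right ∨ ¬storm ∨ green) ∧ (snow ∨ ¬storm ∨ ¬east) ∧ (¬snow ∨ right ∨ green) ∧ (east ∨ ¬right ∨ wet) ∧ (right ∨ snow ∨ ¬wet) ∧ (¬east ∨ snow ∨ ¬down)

UNSATISFIABLE

Suppose wet = True.
Suppose storm = True.
Suppose green = True.
The clause (¬snow) is unit, so snow = False.
The clause (east) is unit, so east = True.
That conflicts with the unit clause (¬east).
Undo green and try green = False.
The clause (down) is unit, so down = True.
The clause (snow) is unit, so snow = True.
That conflicts with the unit clause (¬snow).
Either choice for green ends in contradiction.
Undo storm and try storm = False.
The clause (east) is unit, so east = True.
The clause (down) is unit, so down = True.
The clause (snow) is unit, so snow = True.
The clause (¬green) is unit, so green = False.
That conflicts with the unit clause (green).
Either choice for storm ends in contradiction.
Undo wet and try wet = False.
Suppose right = False.
The clause (¬green) is unit, so green = False.
The clause (¬east) is unit, so east = False.
The clause (snow) is unit, so snow = True.
That conflicts with the unit clause (¬snow).
Undo right and try right = True.
The clause (storm) is unit, so storm = True.
The clause (east) is unit, so east = True.
The clause (¬snow) is unit, so snow = False.
That conflicts with the unit clause (snow).
Either choice for right ends in contradiction.
Either choice for wet ends in contradiction.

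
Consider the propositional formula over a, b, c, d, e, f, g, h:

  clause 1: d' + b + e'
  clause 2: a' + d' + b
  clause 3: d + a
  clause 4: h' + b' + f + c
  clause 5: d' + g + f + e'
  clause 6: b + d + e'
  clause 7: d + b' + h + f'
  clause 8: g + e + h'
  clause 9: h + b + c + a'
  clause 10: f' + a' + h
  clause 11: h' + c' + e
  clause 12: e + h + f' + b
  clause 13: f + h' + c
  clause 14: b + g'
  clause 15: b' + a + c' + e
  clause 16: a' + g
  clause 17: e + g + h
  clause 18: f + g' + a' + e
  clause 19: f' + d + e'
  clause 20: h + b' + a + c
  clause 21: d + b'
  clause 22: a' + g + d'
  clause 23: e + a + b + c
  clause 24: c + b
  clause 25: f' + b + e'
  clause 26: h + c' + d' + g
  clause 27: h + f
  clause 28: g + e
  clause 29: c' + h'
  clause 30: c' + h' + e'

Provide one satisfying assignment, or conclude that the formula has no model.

Branch on d: set d = 1.
Branch on b: set b = 1.
Branch on a: set a = 0.
Branch on c: set c = 0.
Unit clause (h) forces h = 1.
Unit clause (f) forces f = 1.
Branch on g: set g = 1.
No clause remains; e is free.

a=0, b=1, c=0, d=1, e=1, f=1, g=1, h=1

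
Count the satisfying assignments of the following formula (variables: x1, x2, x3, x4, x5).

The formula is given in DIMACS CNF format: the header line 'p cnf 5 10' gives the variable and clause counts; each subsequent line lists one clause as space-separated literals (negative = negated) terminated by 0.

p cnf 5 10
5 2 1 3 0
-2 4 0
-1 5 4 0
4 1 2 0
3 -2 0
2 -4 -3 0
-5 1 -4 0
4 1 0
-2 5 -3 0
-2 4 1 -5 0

5

There are 2^5 = 32 truth assignments over (x1, x2, x3, x4, x5).
Split on x4. With x4 = True, the clauses containing x4 are satisfied and ¬x4 drops from the rest; 3 of the 2^4 = 16 assignments to the other variables satisfy what remains.
With x4 = False, by the same count on the reduced clause set, 2 assignments work.
Total: 3 + 2 = 5.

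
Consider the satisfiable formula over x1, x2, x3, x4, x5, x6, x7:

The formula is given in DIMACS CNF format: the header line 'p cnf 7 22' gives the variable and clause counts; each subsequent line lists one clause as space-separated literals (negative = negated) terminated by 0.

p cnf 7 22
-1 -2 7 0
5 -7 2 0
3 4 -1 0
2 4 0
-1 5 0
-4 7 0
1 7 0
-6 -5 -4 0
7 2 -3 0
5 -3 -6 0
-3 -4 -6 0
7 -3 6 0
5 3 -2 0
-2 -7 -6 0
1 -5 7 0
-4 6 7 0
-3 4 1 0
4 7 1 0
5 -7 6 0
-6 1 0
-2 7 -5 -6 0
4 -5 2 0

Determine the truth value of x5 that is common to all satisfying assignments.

Suppose x5 = False.
From the singleton clause (¬x1), x1 = False.
From the singleton clause (x7), x7 = True.
From the singleton clause (x2), x2 = True.
From the singleton clause (x3), x3 = True.
From the singleton clause (¬x6), x6 = False.
Now (x6) is unsatisfied and unit — conflict.
So every satisfying assignment has x5 = True.

True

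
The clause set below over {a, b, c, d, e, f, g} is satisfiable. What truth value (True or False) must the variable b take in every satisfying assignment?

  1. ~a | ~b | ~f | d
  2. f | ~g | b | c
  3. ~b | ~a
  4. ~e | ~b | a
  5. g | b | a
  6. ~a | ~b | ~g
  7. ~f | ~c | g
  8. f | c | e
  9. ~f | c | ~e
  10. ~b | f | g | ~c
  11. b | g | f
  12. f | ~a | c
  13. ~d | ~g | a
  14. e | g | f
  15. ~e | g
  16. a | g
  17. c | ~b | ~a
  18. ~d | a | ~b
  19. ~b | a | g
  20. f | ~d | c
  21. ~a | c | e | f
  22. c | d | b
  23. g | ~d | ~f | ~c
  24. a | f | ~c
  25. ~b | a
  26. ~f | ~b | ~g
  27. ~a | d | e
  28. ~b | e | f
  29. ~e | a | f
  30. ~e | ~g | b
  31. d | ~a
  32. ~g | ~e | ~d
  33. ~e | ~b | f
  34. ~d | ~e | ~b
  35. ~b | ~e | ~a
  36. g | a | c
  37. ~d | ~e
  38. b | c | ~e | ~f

Suppose b = 1.
The clause (~a) is unit, so a = 0.
Now (a) is unsatisfied and unit — conflict.
So every satisfying assignment has b = False.

False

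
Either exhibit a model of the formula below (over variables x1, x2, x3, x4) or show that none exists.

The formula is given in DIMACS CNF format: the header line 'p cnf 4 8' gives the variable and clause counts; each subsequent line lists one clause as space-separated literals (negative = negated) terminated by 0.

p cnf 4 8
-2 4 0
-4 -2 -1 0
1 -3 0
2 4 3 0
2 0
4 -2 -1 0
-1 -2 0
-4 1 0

UNSATISFIABLE

(x2) alone gives x2 = True.
(x4) alone gives x4 = True.
(¬x1) alone gives x1 = False.
But (x1) is also a unit clause — contradiction.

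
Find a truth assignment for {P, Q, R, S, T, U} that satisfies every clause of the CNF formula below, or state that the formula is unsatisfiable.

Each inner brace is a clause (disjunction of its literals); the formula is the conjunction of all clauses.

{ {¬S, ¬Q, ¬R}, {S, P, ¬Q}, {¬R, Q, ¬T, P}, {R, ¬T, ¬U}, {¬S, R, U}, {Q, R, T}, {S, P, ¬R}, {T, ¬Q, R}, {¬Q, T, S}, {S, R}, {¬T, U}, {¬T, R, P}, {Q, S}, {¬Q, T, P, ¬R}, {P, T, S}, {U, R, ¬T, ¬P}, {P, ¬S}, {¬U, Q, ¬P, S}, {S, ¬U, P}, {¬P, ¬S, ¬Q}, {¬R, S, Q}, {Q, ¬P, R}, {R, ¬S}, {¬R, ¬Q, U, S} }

Branch on S: set S = True.
The clause (P) is unit, so P = True.
The clause (¬Q) is unit, so Q = False.
The clause (R) is unit, so R = True.
Branch on T: set T = False.
Every clause is now satisfied; U is unconstrained.

P=True,  Q=False,  R=True,  S=True,  T=False,  U=False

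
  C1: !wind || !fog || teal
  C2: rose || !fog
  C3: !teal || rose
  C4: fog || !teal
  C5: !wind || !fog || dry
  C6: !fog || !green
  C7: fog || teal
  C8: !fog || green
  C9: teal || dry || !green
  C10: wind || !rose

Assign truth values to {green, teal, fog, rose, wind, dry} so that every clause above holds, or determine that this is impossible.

UNSATISFIABLE

Try rose = true.
(wind) alone gives wind = true.
Try fog = false.
(!teal) alone gives teal = false.
Now (teal) is unsatisfied and unit — conflict.
So fog must be the other value — set fog = true.
(teal) alone gives teal = true.
(dry) alone gives dry = true.
(!green) alone gives green = false.
Now (green) is unsatisfied and unit — conflict.
Neither fog = true nor fog = false works.
So rose must be the other value — set rose = false.
(!fog) alone gives fog = false.
(!teal) alone gives teal = false.
Now (teal) is unsatisfied and unit — conflict.
Neither rose = true nor rose = false works.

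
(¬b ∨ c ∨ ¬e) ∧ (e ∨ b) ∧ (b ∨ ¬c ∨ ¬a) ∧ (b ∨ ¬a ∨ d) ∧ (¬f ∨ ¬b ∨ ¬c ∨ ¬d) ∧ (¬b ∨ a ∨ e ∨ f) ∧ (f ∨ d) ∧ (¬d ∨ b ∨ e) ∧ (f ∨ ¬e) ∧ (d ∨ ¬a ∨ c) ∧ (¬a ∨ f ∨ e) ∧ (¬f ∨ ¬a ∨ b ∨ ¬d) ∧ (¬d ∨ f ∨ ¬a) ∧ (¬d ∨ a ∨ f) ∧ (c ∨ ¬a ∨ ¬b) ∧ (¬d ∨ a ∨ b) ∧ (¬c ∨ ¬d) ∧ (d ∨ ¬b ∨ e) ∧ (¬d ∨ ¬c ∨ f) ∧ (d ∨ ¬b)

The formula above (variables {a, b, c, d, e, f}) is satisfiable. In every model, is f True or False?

True

Suppose f = False.
The clause (d) is unit, so d = True.
The clause (¬e) is unit, so e = False.
The clause (b) is unit, so b = True.
The clause (a) is unit, so a = True.
Now (¬a) is unsatisfied and unit — conflict.
So every satisfying assignment has f = True.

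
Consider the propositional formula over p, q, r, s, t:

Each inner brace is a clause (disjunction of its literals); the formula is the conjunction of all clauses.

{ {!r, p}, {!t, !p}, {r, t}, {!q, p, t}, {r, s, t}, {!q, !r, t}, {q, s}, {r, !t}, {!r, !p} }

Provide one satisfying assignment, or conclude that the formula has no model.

UNSATISFIABLE

Try r = false.
(t) alone gives t = true.
Now (!t) is unsatisfied and unit — conflict.
Undo r and try r = true.
(p) alone gives p = true.
Now (!p) is unsatisfied and unit — conflict.
Either choice for r ends in contradiction.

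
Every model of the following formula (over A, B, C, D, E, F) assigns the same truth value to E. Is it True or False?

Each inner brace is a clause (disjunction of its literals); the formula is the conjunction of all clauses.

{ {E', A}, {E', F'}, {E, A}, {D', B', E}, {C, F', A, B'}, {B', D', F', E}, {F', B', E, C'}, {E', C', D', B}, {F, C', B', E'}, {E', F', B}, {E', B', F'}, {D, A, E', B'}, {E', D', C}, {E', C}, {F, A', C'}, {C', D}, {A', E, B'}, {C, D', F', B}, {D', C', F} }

Suppose E = 1.
(A) alone gives A = 1.
(F') alone gives F = 0.
(C) alone gives C = 1.
But (C') is also a unit clause — contradiction.
So every satisfying assignment has E = False.

False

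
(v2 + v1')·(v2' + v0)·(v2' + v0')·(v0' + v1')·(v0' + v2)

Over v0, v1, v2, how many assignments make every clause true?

There are 2^3 = 8 truth assignments over (v0, v1, v2).
Check each against the 5 clauses (columns in the order v0, v1, v2):
  F F F  ✓ satisfies all
  F F T  ✗ fails (v2' + v0)
  F T F  ✗ fails (v2 + v1')
  F T T  ✗ fails (v2' + v0)
  T F F  ✗ fails (v0' + v2)
  T F T  ✗ fails (v2' + v0')
  T T F  ✗ fails (v2 + v1')
  T T T  ✗ fails (v2' + v0')
1 of the 8 rows is a model.

1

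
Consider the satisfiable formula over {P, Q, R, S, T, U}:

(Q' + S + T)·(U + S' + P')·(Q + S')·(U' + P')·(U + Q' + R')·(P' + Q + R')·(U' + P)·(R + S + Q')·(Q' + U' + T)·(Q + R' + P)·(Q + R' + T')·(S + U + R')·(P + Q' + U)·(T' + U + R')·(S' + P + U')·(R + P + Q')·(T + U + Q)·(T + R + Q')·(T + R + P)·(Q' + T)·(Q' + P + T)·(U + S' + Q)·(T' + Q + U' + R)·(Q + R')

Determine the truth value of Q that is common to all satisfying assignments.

Suppose Q = 1.
Unit clause (T) forces T = 1.
Try U = 0.
Unit clause (R') forces R = 0.
Unit clause (S) forces S = 1.
Unit clause (P') forces P = 0.
Now (P) is unsatisfied and unit — conflict.
That branch fails; take U = 1 instead.
Unit clause (P') forces P = 0.
Now (P) is unsatisfied and unit — conflict.
Both values of U lead to a conflict.
So every satisfying assignment has Q = False.

False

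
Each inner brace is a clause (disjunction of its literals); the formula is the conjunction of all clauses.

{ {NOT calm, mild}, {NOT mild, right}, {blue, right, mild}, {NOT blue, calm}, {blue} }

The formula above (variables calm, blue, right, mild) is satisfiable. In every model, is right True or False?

Suppose right = false.
From the singleton clause (NOT mild), mild = false.
From the singleton clause (NOT calm), calm = false.
From the singleton clause (blue), blue = true.
But (NOT blue) is also a unit clause — contradiction.
So every satisfying assignment has right = True.

True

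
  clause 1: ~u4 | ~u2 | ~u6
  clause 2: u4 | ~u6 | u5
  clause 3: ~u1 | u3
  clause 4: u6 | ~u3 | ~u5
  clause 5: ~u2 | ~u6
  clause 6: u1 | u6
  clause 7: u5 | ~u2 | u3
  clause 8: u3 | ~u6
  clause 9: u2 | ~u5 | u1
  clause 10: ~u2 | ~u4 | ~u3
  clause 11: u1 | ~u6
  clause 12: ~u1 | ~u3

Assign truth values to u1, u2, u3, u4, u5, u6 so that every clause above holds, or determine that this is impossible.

UNSATISFIABLE

Branch on u1: set u1 = 0.
Unit clause (u6) forces u6 = 1.
Now (~u6) is unsatisfied and unit — conflict.
So u1 must be the other value — set u1 = 1.
Unit clause (u3) forces u3 = 1.
Now (~u3) is unsatisfied and unit — conflict.
Neither u1 = 1 nor u1 = 0 works.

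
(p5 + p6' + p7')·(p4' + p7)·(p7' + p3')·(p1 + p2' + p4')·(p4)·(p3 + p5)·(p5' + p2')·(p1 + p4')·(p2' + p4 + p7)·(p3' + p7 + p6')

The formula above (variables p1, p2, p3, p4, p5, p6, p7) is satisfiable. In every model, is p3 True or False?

Suppose p3 = 1.
Unit clause (p7') forces p7 = 0.
Unit clause (p4') forces p4 = 0.
But (p4) is also a unit clause — contradiction.
So every satisfying assignment has p3 = False.

False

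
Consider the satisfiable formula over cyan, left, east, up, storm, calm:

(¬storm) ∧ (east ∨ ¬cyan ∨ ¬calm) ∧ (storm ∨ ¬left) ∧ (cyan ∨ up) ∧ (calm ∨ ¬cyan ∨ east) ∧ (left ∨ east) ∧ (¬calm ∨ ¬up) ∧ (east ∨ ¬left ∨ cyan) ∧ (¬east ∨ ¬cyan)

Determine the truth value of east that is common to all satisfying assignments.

True

Suppose east = False.
(¬storm) alone gives storm = False.
(¬left) alone gives left = False.
But (left) is also a unit clause — contradiction.
So every satisfying assignment has east = True.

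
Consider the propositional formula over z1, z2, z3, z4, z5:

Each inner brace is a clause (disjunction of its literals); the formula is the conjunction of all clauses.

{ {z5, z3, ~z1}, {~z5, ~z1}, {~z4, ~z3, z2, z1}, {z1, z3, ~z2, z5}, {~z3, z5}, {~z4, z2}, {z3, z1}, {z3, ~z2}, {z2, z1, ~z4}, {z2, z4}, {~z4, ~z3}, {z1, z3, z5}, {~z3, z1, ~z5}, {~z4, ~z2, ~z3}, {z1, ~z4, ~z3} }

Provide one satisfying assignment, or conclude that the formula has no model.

Suppose z5 = 0.
Unit clause (~z3) forces z3 = 0.
Unit clause (~z1) forces z1 = 0.
But (z1) is also a unit clause — contradiction.
That branch fails; take z5 = 1 instead.
Unit clause (~z1) forces z1 = 0.
Unit clause (z3) forces z3 = 1.
But (~z3) is also a unit clause — contradiction.
Neither z5 = 1 nor z5 = 0 works.

UNSATISFIABLE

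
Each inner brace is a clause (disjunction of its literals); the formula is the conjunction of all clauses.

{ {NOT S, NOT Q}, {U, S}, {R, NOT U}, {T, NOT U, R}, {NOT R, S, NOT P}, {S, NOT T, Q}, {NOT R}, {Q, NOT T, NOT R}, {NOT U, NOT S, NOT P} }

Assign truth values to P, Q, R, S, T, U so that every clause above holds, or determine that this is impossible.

P=false; Q=false; R=false; S=true; T=false; U=false

From the singleton clause (NOT R), R = false.
From the singleton clause (NOT U), U = false.
From the singleton clause (S), S = true.
From the singleton clause (NOT Q), Q = false.
No clause remains; P, T are free.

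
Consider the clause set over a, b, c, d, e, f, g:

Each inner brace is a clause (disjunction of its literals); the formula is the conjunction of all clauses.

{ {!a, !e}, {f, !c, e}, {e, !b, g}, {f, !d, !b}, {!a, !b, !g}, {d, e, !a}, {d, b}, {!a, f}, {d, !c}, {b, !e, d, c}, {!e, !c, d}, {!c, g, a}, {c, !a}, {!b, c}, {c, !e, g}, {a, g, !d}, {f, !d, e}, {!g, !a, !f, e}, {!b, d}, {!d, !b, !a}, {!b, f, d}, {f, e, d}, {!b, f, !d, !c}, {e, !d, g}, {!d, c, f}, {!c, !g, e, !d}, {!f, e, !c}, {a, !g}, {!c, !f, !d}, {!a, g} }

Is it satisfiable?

No

Branch on a: set a = false.
The clause (!g) is unit, so g = false.
The clause (!c) is unit, so c = false.
The clause (!b) is unit, so b = false.
The clause (d) is unit, so d = true.
But (!d) is also a unit clause — contradiction.
Undo a and try a = true.
The clause (!e) is unit, so e = false.
The clause (d) is unit, so d = true.
The clause (f) is unit, so f = true.
The clause (c) is unit, so c = true.
But (!c) is also a unit clause — contradiction.
Either choice for a ends in contradiction.
No assignment satisfies every clause.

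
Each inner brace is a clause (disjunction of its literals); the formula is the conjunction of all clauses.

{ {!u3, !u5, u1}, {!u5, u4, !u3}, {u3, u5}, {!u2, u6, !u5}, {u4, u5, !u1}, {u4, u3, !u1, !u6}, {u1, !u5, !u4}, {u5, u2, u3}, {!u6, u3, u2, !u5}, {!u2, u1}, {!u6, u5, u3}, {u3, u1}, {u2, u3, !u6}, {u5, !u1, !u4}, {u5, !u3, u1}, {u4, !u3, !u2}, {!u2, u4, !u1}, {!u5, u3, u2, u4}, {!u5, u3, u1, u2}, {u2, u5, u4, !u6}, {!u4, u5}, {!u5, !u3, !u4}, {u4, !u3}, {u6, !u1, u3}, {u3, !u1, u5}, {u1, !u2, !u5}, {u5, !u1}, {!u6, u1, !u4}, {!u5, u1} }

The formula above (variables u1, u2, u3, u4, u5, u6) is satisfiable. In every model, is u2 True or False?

True

Suppose u2 = false.
Branch on u3: set u3 = true.
From the singleton clause (u4), u4 = true.
From the singleton clause (u5), u5 = true.
But (!u5) is also a unit clause — contradiction.
So u3 must be the other value — set u3 = false.
From the singleton clause (u5), u5 = true.
From the singleton clause (!u6), u6 = false.
From the singleton clause (u1), u1 = true.
But (!u1) is also a unit clause — contradiction.
Either choice for u3 ends in contradiction.
So every satisfying assignment has u2 = True.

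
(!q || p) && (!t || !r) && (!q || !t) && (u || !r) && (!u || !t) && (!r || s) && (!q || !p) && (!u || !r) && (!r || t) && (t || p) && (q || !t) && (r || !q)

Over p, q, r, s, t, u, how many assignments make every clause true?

4

There are 2^6 = 64 truth assignments over (p, q, r, s, t, u).
Split on p. With p = true, the clauses containing p are satisfied and !p drops from the rest; 4 of the 2^5 = 32 assignments to the other variables satisfy what remains.
With p = false, by the same count on the reduced clause set, 0 assignments work.
(One model: p=T, q=F, r=F, s=F, t=F, u=F.)
Total: 4 + 0 = 4.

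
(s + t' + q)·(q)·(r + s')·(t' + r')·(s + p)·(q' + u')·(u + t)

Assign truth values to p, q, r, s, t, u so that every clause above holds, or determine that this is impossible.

p ↦ 1,  q ↦ 1,  r ↦ 0,  s ↦ 0,  t ↦ 1,  u ↦ 0

(q) alone gives q = 1.
(u') alone gives u = 0.
(t) alone gives t = 1.
(r') alone gives r = 0.
(s') alone gives s = 0.
(p) alone gives p = 1.
Every clause now holds.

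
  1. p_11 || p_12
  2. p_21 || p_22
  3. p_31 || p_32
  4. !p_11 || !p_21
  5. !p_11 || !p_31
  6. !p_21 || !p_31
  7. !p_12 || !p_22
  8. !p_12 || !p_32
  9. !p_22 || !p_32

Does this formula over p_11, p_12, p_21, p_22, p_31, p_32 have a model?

No

Suppose p_11 = true.
Unit clause (!p_21) forces p_21 = false.
Unit clause (p_22) forces p_22 = true.
Unit clause (!p_31) forces p_31 = false.
Unit clause (p_32) forces p_32 = true.
Now (!p_32) is unsatisfied and unit — conflict.
Backtrack on p_11: now try p_11 = false.
Unit clause (p_12) forces p_12 = true.
Unit clause (!p_22) forces p_22 = false.
Unit clause (p_21) forces p_21 = true.
Unit clause (!p_31) forces p_31 = false.
Unit clause (p_32) forces p_32 = true.
Now (!p_32) is unsatisfied and unit — conflict.
Both values of p_11 lead to a conflict.
No assignment satisfies every clause.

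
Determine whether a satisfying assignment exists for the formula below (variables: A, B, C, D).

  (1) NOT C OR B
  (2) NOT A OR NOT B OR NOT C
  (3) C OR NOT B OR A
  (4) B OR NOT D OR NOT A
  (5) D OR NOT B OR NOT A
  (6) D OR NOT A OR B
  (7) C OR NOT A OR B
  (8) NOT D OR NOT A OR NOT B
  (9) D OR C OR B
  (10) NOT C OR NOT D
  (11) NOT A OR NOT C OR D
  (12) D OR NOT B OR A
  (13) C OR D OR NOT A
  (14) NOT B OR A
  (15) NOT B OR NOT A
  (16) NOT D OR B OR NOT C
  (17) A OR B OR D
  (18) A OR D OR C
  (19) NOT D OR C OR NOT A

Satisfiable

Case C = false:
Case B = false:
Unit clause (NOT A) forces A = false.
Unit clause (D) forces D = true.
All clauses are satisfied.
A satisfying assignment: A: false, B: false, C: false, D: true.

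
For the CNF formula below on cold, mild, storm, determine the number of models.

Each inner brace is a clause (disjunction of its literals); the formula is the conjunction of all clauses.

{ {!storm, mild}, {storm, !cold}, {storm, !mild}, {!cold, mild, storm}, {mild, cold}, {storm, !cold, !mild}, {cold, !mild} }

There are 2^3 = 8 truth assignments over (cold, mild, storm).
Split on mild. With mild = true, the clauses containing mild are satisfied and !mild drops from the rest; 1 of the 2^2 = 4 assignments to the other variables satisfy what remains.
With mild = false, by the same count on the reduced clause set, 0 assignments work.
(One model: cold=T, mild=T, storm=T.)
Total: 1 + 0 = 1.

1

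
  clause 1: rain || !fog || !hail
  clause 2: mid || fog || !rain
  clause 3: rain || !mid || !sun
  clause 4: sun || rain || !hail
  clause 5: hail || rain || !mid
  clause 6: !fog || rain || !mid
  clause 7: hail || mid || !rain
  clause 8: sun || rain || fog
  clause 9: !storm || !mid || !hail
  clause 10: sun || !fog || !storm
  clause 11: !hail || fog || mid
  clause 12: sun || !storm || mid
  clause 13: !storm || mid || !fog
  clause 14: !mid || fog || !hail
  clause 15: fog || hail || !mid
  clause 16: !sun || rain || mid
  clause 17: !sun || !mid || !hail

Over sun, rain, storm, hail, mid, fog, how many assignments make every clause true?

There are 2^6 = 64 truth assignments over (sun, rain, storm, hail, mid, fog).
Split on rain. With rain = true, the clauses containing rain are satisfied and !rain drops from the rest; 6 of the 2^5 = 32 assignments to the other variables satisfy what remains.
With rain = false, by the same count on the reduced clause set, 1 assignment works.
(One model: sun=F, rain=F, storm=F, hail=F, mid=F, fog=T.)
Total: 6 + 1 = 7.

7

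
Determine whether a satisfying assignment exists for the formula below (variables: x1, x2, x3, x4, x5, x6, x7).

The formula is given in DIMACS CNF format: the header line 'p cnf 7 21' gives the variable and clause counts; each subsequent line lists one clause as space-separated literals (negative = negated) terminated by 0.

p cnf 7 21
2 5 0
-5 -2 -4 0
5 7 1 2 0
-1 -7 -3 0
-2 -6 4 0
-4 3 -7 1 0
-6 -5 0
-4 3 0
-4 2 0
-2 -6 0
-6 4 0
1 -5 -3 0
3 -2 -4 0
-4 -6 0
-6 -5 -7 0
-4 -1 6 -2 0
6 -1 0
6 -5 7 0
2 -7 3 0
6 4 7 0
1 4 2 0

Yes

Branch on x2: set x2 = True.
The clause (¬x6) is unit, so x6 = False.
The clause (¬x1) is unit, so x1 = False.
Branch on x5: set x5 = False.
Branch on x4: set x4 = True.
The clause (x3) is unit, so x3 = True.
No clause remains; x7 is free.
A satisfying assignment: x1 ↦ False, x2 ↦ True, x3 ↦ True, x4 ↦ True, x5 ↦ False, x6 ↦ False, x7 ↦ False.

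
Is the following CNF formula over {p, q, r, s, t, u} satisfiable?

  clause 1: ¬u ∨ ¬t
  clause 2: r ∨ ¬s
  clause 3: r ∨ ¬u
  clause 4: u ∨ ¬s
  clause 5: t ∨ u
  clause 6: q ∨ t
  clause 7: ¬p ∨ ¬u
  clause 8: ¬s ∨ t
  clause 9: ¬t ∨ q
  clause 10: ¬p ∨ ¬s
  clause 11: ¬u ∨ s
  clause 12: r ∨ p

Branch on u: set u = False.
The clause (¬s) is unit, so s = False.
The clause (t) is unit, so t = True.
The clause (q) is unit, so q = True.
Branch on r: set r = False.
The clause (p) is unit, so p = True.
Every clause now holds.
A satisfying assignment: p ↦ True,  q ↦ True,  r ↦ False,  s ↦ False,  t ↦ True,  u ↦ False.

Yes, satisfiable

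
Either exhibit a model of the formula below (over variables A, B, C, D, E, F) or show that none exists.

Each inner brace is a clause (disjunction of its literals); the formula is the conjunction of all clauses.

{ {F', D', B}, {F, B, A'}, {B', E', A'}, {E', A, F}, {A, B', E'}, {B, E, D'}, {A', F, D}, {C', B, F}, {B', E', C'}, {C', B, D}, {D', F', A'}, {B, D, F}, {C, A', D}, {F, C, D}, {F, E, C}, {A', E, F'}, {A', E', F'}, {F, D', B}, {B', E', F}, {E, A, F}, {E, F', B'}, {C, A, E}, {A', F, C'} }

A=0; B=0; C=0; D=0; E=1; F=1

Suppose F = 1.
Suppose D = 0.
Suppose C = 0.
Unit clause (A') forces A = 0.
Unit clause (E) forces E = 1.
Unit clause (B') forces B = 0.
All clauses are satisfied.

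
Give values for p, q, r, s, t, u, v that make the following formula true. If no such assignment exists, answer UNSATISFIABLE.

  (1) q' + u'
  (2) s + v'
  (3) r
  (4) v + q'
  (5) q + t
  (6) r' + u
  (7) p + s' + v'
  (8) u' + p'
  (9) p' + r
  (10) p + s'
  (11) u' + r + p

Unit clause (r) forces r = 1.
Unit clause (u) forces u = 1.
Unit clause (q') forces q = 0.
Unit clause (t) forces t = 1.
Unit clause (p') forces p = 0.
Unit clause (s') forces s = 0.
Unit clause (v') forces v = 0.
Every clause now holds.

p=0,  q=0,  r=1,  s=0,  t=1,  u=1,  v=0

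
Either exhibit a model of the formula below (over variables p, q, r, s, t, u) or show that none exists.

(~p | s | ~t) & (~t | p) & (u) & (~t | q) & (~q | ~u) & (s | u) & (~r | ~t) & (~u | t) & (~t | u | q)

UNSATISFIABLE

(u) alone gives u = 1.
(~q) alone gives q = 0.
(~t) alone gives t = 0.
Now (t) is unsatisfied and unit — conflict.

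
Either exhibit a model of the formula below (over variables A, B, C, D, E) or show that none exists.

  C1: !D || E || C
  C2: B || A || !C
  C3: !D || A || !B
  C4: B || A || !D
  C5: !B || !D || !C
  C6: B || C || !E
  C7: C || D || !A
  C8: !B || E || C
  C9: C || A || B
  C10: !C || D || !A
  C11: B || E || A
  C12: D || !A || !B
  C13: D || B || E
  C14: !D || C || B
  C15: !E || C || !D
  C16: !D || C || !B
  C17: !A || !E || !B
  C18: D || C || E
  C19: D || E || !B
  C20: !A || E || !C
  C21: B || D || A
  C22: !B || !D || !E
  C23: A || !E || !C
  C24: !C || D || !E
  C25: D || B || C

A: true, B: false, C: true, D: true, E: true

Try D = true.
Try E = true.
(C) alone gives C = true.
(!B) alone gives B = false.
(A) alone gives A = true.
Every clause now holds.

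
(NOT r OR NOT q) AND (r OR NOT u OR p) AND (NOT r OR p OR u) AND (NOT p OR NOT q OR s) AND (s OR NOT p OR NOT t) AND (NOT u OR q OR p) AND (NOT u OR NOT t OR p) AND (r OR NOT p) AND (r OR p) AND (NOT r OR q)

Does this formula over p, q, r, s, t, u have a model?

Branch on r: set r = false.
The clause (NOT p) is unit, so p = false.
Now (p) is unsatisfied and unit — conflict.
That branch fails; take r = true instead.
The clause (NOT q) is unit, so q = false.
Now (q) is unsatisfied and unit — conflict.
Both values of r lead to a conflict.
No assignment satisfies every clause.

No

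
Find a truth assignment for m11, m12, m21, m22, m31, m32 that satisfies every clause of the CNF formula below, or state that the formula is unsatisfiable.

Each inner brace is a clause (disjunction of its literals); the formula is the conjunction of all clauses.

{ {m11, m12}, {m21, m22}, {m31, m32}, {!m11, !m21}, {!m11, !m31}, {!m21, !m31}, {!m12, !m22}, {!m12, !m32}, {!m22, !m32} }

UNSATISFIABLE

Suppose m11 = true.
The clause (!m21) is unit, so m21 = false.
The clause (m22) is unit, so m22 = true.
The clause (!m31) is unit, so m31 = false.
The clause (m32) is unit, so m32 = true.
But (!m32) is also a unit clause — contradiction.
Backtrack on m11: now try m11 = false.
The clause (m12) is unit, so m12 = true.
The clause (!m22) is unit, so m22 = false.
The clause (m21) is unit, so m21 = true.
The clause (!m31) is unit, so m31 = false.
The clause (m32) is unit, so m32 = true.
But (!m32) is also a unit clause — contradiction.
Either choice for m11 ends in contradiction.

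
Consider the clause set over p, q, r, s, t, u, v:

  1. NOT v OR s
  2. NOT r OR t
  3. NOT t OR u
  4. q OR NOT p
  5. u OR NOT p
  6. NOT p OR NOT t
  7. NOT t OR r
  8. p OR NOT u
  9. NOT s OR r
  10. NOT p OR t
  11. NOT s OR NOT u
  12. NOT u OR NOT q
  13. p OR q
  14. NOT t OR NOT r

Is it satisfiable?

Yes

Branch on v: set v = false.
Branch on r: set r = false.
From the singleton clause (NOT t), t = false.
From the singleton clause (NOT s), s = false.
From the singleton clause (NOT p), p = false.
From the singleton clause (NOT u), u = false.
From the singleton clause (q), q = true.
This assignment satisfies each clause.
A satisfying assignment: p ↦ false,  q ↦ true,  r ↦ false,  s ↦ false,  t ↦ false,  u ↦ false,  v ↦ false.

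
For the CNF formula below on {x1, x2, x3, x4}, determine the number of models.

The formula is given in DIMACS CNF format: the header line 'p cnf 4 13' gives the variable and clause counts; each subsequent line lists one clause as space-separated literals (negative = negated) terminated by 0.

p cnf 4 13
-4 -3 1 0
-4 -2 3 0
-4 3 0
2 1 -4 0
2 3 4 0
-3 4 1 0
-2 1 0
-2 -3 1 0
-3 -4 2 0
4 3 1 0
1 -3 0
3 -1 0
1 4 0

There are 2^4 = 16 truth assignments over (x1, x2, x3, x4).
Split on x3. With x3 = True, the clauses containing x3 are satisfied and ¬x3 drops from the rest; 3 of the 2^3 = 8 assignments to the other variables satisfy what remains.
With x3 = False, by the same count on the reduced clause set, 0 assignments work.
(One model: x1=T, x2=F, x3=T, x4=F.)
Total: 3 + 0 = 3.

3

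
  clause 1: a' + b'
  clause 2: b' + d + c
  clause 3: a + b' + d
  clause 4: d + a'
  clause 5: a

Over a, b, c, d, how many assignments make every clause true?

There are 2^4 = 16 truth assignments over (a, b, c, d).
Split on b. With b = 1, the clauses containing b are satisfied and b' drops from the rest; 0 of the 2^3 = 8 assignments to the other variables satisfy what remains.
With b = 0, by the same count on the reduced clause set, 2 assignments work.
(One model: a=T, b=F, c=F, d=T.)
Total: 0 + 2 = 2.

2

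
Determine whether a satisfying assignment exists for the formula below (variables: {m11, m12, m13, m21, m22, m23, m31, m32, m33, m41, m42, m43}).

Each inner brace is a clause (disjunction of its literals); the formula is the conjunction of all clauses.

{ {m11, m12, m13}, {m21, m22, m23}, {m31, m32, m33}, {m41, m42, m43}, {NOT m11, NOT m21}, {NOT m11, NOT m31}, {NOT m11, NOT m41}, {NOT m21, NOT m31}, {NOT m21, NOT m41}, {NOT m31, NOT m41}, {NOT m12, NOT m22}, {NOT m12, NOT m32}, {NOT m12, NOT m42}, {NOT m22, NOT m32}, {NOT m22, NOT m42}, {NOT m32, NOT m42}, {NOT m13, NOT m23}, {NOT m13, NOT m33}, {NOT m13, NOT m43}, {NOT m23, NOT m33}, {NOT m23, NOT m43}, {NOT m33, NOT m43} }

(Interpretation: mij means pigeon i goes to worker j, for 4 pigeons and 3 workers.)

Case m11 = false:
Case m12 = true:
Unit clause (NOT m22) forces m22 = false.
Unit clause (NOT m32) forces m32 = false.
Unit clause (NOT m42) forces m42 = false.
Case m21 = true:
Unit clause (NOT m31) forces m31 = false.
Unit clause (m33) forces m33 = true.
Unit clause (NOT m41) forces m41 = false.
Unit clause (m43) forces m43 = true.
Now (NOT m43) is unsatisfied and unit — conflict.
Backtrack on m21: now try m21 = false.
Unit clause (m23) forces m23 = true.
Unit clause (NOT m13) forces m13 = false.
Unit clause (NOT m33) forces m33 = false.
Unit clause (m31) forces m31 = true.
Unit clause (NOT m41) forces m41 = false.
Unit clause (m43) forces m43 = true.
Now (NOT m43) is unsatisfied and unit — conflict.
Both values of m21 lead to a conflict.
Backtrack on m12: now try m12 = false.
Unit clause (m13) forces m13 = true.
Unit clause (NOT m23) forces m23 = false.
Unit clause (NOT m33) forces m33 = false.
Unit clause (NOT m43) forces m43 = false.
Case m21 = true:
Unit clause (NOT m31) forces m31 = false.
Unit clause (m32) forces m32 = true.
Unit clause (NOT m41) forces m41 = false.
Unit clause (m42) forces m42 = true.
Now (NOT m42) is unsatisfied and unit — conflict.
Backtrack on m21: now try m21 = false.
Unit clause (m22) forces m22 = true.
Unit clause (NOT m32) forces m32 = false.
Unit clause (m31) forces m31 = true.
Unit clause (NOT m41) forces m41 = false.
Unit clause (m42) forces m42 = true.
Now (NOT m42) is unsatisfied and unit — conflict.
Both values of m21 lead to a conflict.
Both values of m12 lead to a conflict.
Backtrack on m11: now try m11 = true.
Unit clause (NOT m21) forces m21 = false.
Unit clause (NOT m31) forces m31 = false.
Unit clause (NOT m41) forces m41 = false.
Case m22 = true:
Unit clause (NOT m12) forces m12 = false.
Unit clause (NOT m32) forces m32 = false.
Unit clause (m33) forces m33 = true.
Unit clause (NOT m42) forces m42 = false.
Unit clause (m43) forces m43 = true.
Now (NOT m43) is unsatisfied and unit — conflict.
Backtrack on m22: now try m22 = false.
Unit clause (m23) forces m23 = true.
Unit clause (NOT m13) forces m13 = false.
Unit clause (NOT m33) forces m33 = false.
Unit clause (m32) forces m32 = true.
Unit clause (NOT m12) forces m12 = false.
Unit clause (NOT m42) forces m42 = false.
Unit clause (m43) forces m43 = true.
Now (NOT m43) is unsatisfied and unit — conflict.
Both values of m22 lead to a conflict.
Both values of m11 lead to a conflict.
No assignment satisfies every clause.

Unsatisfiable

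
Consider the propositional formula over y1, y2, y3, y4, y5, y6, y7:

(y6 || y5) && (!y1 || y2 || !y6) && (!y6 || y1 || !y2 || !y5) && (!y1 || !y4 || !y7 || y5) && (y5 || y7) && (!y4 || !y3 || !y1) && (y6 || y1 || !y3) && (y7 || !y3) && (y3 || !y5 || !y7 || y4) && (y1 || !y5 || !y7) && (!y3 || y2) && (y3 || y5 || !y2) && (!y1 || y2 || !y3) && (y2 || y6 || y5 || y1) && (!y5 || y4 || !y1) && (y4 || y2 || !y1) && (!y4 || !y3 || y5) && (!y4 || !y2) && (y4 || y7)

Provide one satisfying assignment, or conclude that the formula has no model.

Branch on y6: set y6 = true.
Branch on y1: set y1 = true.
The clause (y2) is unit, so y2 = true.
The clause (!y4) is unit, so y4 = false.
The clause (!y5) is unit, so y5 = false.
The clause (y7) is unit, so y7 = true.
The clause (y3) is unit, so y3 = true.
All clauses are satisfied.

y1 ↦ true, y2 ↦ true, y3 ↦ true, y4 ↦ false, y5 ↦ false, y6 ↦ true, y7 ↦ true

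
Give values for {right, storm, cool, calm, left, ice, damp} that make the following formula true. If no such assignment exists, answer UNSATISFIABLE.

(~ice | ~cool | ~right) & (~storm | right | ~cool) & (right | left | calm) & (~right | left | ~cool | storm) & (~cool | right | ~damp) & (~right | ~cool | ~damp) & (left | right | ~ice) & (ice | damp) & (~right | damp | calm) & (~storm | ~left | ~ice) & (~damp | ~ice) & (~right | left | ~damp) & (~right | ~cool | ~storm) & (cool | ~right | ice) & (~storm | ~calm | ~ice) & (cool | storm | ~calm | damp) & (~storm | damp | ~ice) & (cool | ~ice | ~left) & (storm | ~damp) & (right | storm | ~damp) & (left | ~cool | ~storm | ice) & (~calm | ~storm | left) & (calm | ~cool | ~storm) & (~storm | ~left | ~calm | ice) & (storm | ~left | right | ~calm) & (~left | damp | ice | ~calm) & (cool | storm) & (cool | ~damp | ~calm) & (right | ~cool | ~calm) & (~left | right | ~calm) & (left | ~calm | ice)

Suppose ice = 0.
(damp) alone gives damp = 1.
(storm) alone gives storm = 1.
Suppose right = 0.
(~cool) alone gives cool = 0.
(~calm) alone gives calm = 0.
(left) alone gives left = 1.
This assignment satisfies each clause.

right ↦ 0, storm ↦ 1, cool ↦ 0, calm ↦ 0, left ↦ 1, ice ↦ 0, damp ↦ 1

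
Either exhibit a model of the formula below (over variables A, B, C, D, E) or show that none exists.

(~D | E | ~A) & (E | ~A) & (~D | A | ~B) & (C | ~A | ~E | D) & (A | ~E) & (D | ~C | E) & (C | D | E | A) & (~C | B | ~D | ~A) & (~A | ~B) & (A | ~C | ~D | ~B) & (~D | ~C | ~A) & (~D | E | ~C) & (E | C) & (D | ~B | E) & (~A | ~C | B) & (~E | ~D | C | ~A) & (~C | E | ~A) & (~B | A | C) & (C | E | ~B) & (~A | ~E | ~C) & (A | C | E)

UNSATISFIABLE

Case E = 1:
(A) alone gives A = 1.
(~B) alone gives B = 0.
(~C) alone gives C = 0.
(D) alone gives D = 1.
Now (~D) is unsatisfied and unit — conflict.
Backtrack on E: now try E = 0.
(~A) alone gives A = 0.
(C) alone gives C = 1.
(D) alone gives D = 1.
Now (~D) is unsatisfied and unit — conflict.
Either choice for E ends in contradiction.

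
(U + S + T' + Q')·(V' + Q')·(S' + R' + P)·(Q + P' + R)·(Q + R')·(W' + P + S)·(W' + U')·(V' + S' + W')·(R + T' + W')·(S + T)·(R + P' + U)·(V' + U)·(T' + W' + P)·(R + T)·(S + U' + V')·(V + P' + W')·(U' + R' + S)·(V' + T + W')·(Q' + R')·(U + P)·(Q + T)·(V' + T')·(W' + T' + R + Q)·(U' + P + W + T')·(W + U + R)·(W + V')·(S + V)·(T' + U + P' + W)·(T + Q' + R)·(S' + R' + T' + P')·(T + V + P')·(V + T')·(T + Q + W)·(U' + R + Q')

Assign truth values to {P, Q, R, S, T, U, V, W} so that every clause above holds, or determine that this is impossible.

Case V = 0:
Unit clause (S) forces S = 1.
Unit clause (T') forces T = 0.
Unit clause (R) forces R = 1.
Unit clause (P) forces P = 1.
But (P') is also a unit clause — contradiction.
So V must be the other value — set V = 1.
Unit clause (Q') forces Q = 0.
Unit clause (R') forces R = 0.
Unit clause (P') forces P = 0.
Unit clause (U) forces U = 1.
Unit clause (W') forces W = 0.
But (W) is also a unit clause — contradiction.
Neither V = 1 nor V = 0 works.

UNSATISFIABLE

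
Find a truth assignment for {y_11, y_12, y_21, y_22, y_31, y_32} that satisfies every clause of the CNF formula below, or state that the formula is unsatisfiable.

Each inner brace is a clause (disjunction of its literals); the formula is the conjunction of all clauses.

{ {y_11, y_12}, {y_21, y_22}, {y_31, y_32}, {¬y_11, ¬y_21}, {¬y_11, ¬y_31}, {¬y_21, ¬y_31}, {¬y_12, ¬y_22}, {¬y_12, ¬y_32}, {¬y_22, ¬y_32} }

UNSATISFIABLE

Try y_11 = True.
Unit clause (¬y_21) forces y_21 = False.
Unit clause (y_22) forces y_22 = True.
Unit clause (¬y_31) forces y_31 = False.
Unit clause (y_32) forces y_32 = True.
That conflicts with the unit clause (¬y_32).
Backtrack on y_11: now try y_11 = False.
Unit clause (y_12) forces y_12 = True.
Unit clause (¬y_22) forces y_22 = False.
Unit clause (y_21) forces y_21 = True.
Unit clause (¬y_31) forces y_31 = False.
Unit clause (y_32) forces y_32 = True.
That conflicts with the unit clause (¬y_32).
Either choice for y_11 ends in contradiction.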